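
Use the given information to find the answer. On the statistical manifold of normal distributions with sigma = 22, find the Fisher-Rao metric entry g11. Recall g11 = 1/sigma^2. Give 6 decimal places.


For the 2-parameter normal family, the Fisher metric has:
  g11 = 1/sigma^2, g22 = 2/sigma^2.
sigma = 22, sigma^2 = 484.
g11 = 0.002066

0.002066


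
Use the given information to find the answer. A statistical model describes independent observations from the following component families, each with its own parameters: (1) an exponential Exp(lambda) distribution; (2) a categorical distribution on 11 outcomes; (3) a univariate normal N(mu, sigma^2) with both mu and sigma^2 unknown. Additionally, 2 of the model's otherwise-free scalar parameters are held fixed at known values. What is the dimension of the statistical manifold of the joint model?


The dimension of a statistical manifold equals the number of free
(independent) real parameters of the model. For a product of independent
blocks the parameter counts add.
- exponential (lambda): 1.
- categorical on 11 outcomes (probabilities sum to 1): 11-1 = 10.
- normal (mu, sigma^2): 2.
Total = 1 + 10 + 2 = 13.
2 parameter(s) fixed at known values: 13 - 2 = 11.
Dimension = 11

11


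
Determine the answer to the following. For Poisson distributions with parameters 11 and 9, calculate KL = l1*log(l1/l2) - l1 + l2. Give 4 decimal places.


KL divergence for Poisson:
KL = l1*log(l1/l2) - l1 + l2.
l1 = 11, l2 = 9.
log(11/9) = 0.200671.
l1*log(l1/l2) = 11 * 0.200671 = 2.207378.
KL = 2.207378 - 11 + 9 = 0.2074

0.2074


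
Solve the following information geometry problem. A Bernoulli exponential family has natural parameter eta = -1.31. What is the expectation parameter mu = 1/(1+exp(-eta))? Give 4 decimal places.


Dual coordinate (expectation parameter) for Bernoulli:
mu = 1/(1+exp(-eta)).
eta = -1.31.
exp(-eta) = exp(1.31) = 3.706174.
mu = 1/(1+3.706174) = 0.2125

0.2125


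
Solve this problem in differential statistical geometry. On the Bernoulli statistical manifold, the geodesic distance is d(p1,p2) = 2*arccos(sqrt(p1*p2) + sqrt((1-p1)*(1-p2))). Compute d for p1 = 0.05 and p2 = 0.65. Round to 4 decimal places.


Geodesic distance on Bernoulli manifold:
d(p1,p2) = 2*arccos(sqrt(p1*p2) + sqrt((1-p1)*(1-p2))).
sqrt(p1*p2) = sqrt(0.05*0.65) = 0.180278.
sqrt((1-p1)*(1-p2)) = sqrt(0.95*0.35) = 0.576628.
arg = 0.180278 + 0.576628 = 0.756906.
d = 2*arccos(0.756906) = 1.4245

1.4245


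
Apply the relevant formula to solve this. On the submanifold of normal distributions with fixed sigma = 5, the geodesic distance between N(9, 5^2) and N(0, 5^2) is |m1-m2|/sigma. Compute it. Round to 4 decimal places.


On the fixed-variance normal subfamily, geodesic distance = |m1-m2|/sigma.
|9 - 0| = 9.
sigma = 5.
d = 9/5 = 1.8000

1.8000


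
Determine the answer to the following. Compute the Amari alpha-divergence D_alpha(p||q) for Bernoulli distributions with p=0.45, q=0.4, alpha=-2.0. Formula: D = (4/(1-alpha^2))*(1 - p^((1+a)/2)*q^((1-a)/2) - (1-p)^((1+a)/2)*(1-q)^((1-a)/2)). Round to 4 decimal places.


Amari alpha-divergence:
D = (4/(1-alpha^2))*(1 - p^((1+a)/2)*q^((1-a)/2) - (1-p)^((1+a)/2)*(1-q)^((1-a)/2)).
alpha = -2.0, p = 0.45, q = 0.4.
e1 = (1+alpha)/2 = -0.5, e2 = (1-alpha)/2 = 1.5.
t1 = p^e1 * q^e2 = 0.45^-0.5 * 0.4^1.5 = 0.377124.
t2 = (1-p)^e1 * (1-q)^e2 = 0.55^-0.5 * 0.6^1.5 = 0.62668.
4/(1-alpha^2) = -1.333333.
D = -1.333333*(1 - 0.377124 - 0.62668) = 0.0051

0.0051


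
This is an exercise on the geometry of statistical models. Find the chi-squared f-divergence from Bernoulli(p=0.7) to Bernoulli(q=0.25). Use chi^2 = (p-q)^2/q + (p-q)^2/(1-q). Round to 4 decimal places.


Chi-squared divergence between Bernoulli distributions:
chi^2 = (p-q)^2/q + (p-q)^2/(1-q).
p = 0.7, q = 0.25, p-q = 0.45.
(p-q)^2 = 0.2025.
term1 = 0.2025/0.25 = 0.81.
term2 = 0.2025/0.75 = 0.27.
chi^2 = 0.81 + 0.27 = 1.0800

1.0800


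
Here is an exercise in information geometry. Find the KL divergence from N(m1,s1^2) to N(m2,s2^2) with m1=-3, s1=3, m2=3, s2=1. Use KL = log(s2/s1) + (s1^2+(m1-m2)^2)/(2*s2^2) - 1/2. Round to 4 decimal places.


KL divergence between normal distributions:
KL = log(s2/s1) + (s1^2 + (m1-m2)^2)/(2*s2^2) - 1/2.
log(1/3) = -1.098612.
(3^2 + (-3-3)^2)/(2*1^2) = (9 + 36)/2 = 22.5.
KL = -1.098612 + 22.5 - 0.5 = 20.9014

20.9014


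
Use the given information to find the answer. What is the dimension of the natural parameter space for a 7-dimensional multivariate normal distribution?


Exponential family dimension calculation:
For 7-dim MVN: mean has 7 params, covariance has 7*8/2 = 28 unique entries.
Total dim = 7 + 28 = 35.

35


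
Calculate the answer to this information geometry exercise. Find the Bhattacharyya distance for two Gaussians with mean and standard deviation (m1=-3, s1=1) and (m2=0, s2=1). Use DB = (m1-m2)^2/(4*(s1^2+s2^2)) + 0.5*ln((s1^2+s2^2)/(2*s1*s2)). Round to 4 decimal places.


Bhattacharyya distance between two Gaussians:
DB = (m1-m2)^2/(4*(s1^2+s2^2)) + (1/2)*ln((s1^2+s2^2)/(2*s1*s2)).
(m1-m2)^2 = (-3)^2 = 9.
s1^2+s2^2 = 1 + 1 = 2.
term1 = 9/8 = 1.125.
term2 = 0.5*ln(2/2.0) = 0.0.
DB = 1.125 + 0.0 = 1.1250

1.1250


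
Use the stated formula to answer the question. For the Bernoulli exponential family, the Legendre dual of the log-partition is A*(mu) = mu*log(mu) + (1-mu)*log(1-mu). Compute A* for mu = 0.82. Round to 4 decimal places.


Legendre transform for Bernoulli:
A*(mu) = mu*log(mu) + (1-mu)*log(1-mu).
mu = 0.82, 1-mu = 0.18.
mu*log(mu) = 0.82*log(0.82) = -0.16273.
(1-mu)*log(1-mu) = 0.18*log(0.18) = -0.308664.
A* = -0.16273 + -0.308664 = -0.4714

-0.4714


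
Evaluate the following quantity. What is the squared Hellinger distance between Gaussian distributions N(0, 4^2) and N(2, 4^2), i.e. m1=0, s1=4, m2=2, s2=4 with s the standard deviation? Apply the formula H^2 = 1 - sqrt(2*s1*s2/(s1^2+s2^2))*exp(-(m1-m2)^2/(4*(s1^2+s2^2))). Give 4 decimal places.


Squared Hellinger distance for Gaussians:
H^2 = 1 - sqrt(2*s1*s2/(s1^2+s2^2)) * exp(-(m1-m2)^2/(4*(s1^2+s2^2))).
s1^2 = 16, s2^2 = 16, s1^2+s2^2 = 32.
sqrt(2*4*4/(32)) = 1.0.
(m1-m2)^2 = (-2)^2 = 4.
exp(-4/(4*32)) = exp(-0.03125) = 0.969233.
H^2 = 1 - 1.0*0.969233 = 0.0308

0.0308


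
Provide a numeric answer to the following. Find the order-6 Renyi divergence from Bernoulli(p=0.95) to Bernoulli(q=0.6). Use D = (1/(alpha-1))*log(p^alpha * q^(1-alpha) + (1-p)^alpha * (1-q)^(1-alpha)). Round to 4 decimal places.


Renyi divergence of order alpha between Bernoulli distributions:
D = (1/(alpha-1))*log(p^alpha * q^(1-alpha) + (1-p)^alpha * (1-q)^(1-alpha)).
alpha = 6, p = 0.95, q = 0.6.
p^alpha * q^(1-alpha) = 0.95^6 * 0.6^-5 = 9.453342.
(1-p)^alpha * (1-q)^(1-alpha) = 0.05^6 * 0.4^-5 = 2e-06.
sum = 9.453342 + 2e-06 = 9.453344.
D = (1/5)*log(9.453344) = 0.4493

0.4493


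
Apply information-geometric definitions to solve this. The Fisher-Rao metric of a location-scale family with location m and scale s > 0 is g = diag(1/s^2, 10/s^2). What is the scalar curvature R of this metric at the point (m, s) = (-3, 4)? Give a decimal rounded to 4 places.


The metric has the form g = (A dm^2 + B ds^2)/s^2 with A = 1, B = 10.
Substitute u = sqrt(A/B)*m: g = B*(du^2 + ds^2)/s^2, i.e. B times the
Poincare upper half-plane metric, which has constant Gaussian curvature -1.
Scaling a 2D metric by a constant c divides the Gaussian curvature by c,
so K = -1/B = -1/(10) = -0.1000 everywhere (the point (m, s) = (-3, 4) is irrelevant:
the curvature is constant).
Scalar curvature in dimension 2: R = 2K = -2/(10) = -0.2000.

-0.2000


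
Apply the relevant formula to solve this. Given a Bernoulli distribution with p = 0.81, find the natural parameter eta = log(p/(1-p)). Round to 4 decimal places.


Natural parameter for Bernoulli: eta = log(p/(1-p)).
p = 0.81, 1-p = 0.19.
p/(1-p) = 4.263158.
eta = log(4.263158) = 1.4500

1.4500


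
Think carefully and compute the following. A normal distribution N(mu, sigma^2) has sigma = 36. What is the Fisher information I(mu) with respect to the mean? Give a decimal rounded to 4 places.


The Fisher information for the mean of a normal distribution is I(mu) = 1/sigma^2.
sigma = 36, so sigma^2 = 1296.
I(mu) = 1/1296 = 0.0008

0.0008


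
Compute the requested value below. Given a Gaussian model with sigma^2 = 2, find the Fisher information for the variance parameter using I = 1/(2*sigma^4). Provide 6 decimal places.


Fisher information for variance: I(sigma^2) = 1/(2*sigma^4).
sigma^2 = 2, so sigma^4 = 4.
I = 1/(2*4) = 1/8 = 0.125000

0.125000


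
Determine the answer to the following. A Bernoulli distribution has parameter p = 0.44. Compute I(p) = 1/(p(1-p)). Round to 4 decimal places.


For Bernoulli(p), Fisher information is I(p) = 1/(p*(1-p)).
p = 0.44, 1-p = 0.56.
p*(1-p) = 0.2464.
I(p) = 1/0.2464 = 4.0584

4.0584


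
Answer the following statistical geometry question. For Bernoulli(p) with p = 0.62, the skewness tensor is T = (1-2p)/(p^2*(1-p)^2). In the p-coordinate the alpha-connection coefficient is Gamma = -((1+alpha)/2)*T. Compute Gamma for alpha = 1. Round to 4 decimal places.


Skewness (Amari-Chentsov) tensor: T = (1-2p)/(p^2*(1-p)^2).
p = 0.62, 1-2p = -0.24, p^2 = 0.3844, (1-p)^2 = 0.1444.
T = -0.24/(0.3844 * 0.1444) = -4.323751.
In the p-coordinate, Gamma^(alpha) = Gamma^(0) - (alpha/2)*T with Gamma^(0) = (1/2)*g'(p) = -T/2,
so Gamma^(alpha) = -((1+alpha)/2)*T.
alpha = 1, -(1+alpha)/2 = -1.0.
Gamma = -1.0 * -4.323751 = 4.3238

4.3238


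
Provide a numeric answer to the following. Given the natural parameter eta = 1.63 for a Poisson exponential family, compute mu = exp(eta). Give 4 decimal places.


Expectation parameter for Poisson exponential family:
mu = exp(eta).
eta = 1.63.
mu = exp(1.63) = 5.1039

5.1039


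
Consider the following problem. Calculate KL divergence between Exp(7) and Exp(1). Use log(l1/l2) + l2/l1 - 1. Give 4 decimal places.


KL divergence for exponential family:
KL = log(l1/l2) + l2/l1 - 1.
log(7/1) = 1.94591.
1/7 = 0.142857.
KL = 1.94591 + 0.142857 - 1 = 1.0888

1.0888


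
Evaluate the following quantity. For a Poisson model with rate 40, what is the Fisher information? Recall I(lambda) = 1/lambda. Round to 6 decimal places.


Fisher information for Poisson: I(lambda) = 1/lambda.
lambda = 40.
I(lambda) = 1/40 = 0.025000

0.025000


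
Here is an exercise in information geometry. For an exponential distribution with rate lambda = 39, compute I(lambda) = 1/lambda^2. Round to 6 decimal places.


Fisher information for exponential: I(lambda) = 1/lambda^2.
lambda = 39, lambda^2 = 1521.
I = 1/1521 = 0.000657

0.000657


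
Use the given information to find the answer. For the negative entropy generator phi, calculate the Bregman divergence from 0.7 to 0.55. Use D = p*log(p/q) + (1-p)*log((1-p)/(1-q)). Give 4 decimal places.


Bregman divergence with negative entropy generator:
D = p*log(p/q) + (1-p)*log((1-p)/(1-q)).
p = 0.7, q = 0.55.
p*log(p/q) = 0.7*log(0.7/0.55) = 0.168813.
(1-p)*log((1-p)/(1-q)) = 0.3*log(0.3/0.45) = -0.12164.
D = 0.168813 + -0.12164 = 0.0472

0.0472


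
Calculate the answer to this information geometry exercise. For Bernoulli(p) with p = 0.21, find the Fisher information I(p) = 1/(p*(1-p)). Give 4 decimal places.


For Bernoulli(p), Fisher information is I(p) = 1/(p*(1-p)).
p = 0.21, 1-p = 0.79.
p*(1-p) = 0.1659.
I(p) = 1/0.1659 = 6.0277

6.0277


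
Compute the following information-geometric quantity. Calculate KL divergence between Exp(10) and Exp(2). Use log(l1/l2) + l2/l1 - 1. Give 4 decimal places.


KL divergence for exponential family:
KL = log(l1/l2) + l2/l1 - 1.
log(10/2) = 1.609438.
2/10 = 0.2.
KL = 1.609438 + 0.2 - 1 = 0.8094

0.8094


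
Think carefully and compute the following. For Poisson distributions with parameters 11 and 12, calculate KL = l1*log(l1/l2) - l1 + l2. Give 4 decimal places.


KL divergence for Poisson:
KL = l1*log(l1/l2) - l1 + l2.
l1 = 11, l2 = 12.
log(11/12) = -0.087011.
l1*log(l1/l2) = 11 * -0.087011 = -0.957125.
KL = -0.957125 - 11 + 12 = 0.0429

0.0429


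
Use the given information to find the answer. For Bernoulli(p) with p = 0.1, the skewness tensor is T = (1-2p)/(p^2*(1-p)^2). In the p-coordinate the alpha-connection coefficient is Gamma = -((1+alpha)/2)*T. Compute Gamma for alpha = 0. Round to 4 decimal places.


Skewness (Amari-Chentsov) tensor: T = (1-2p)/(p^2*(1-p)^2).
p = 0.1, 1-2p = 0.8, p^2 = 0.01, (1-p)^2 = 0.81.
T = 0.8/(0.01 * 0.81) = 98.765432.
In the p-coordinate, Gamma^(alpha) = Gamma^(0) - (alpha/2)*T with Gamma^(0) = (1/2)*g'(p) = -T/2,
so Gamma^(alpha) = -((1+alpha)/2)*T.
alpha = 0, -(1+alpha)/2 = -0.5.
Gamma = -0.5 * 98.765432 = -49.3827

-49.3827


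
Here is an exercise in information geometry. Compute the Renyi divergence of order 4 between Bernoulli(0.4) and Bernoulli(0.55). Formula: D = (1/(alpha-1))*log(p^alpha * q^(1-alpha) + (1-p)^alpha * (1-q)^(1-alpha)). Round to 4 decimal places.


Renyi divergence of order alpha between Bernoulli distributions:
D = (1/(alpha-1))*log(p^alpha * q^(1-alpha) + (1-p)^alpha * (1-q)^(1-alpha)).
alpha = 4, p = 0.4, q = 0.55.
p^alpha * q^(1-alpha) = 0.4^4 * 0.55^-3 = 0.153869.
(1-p)^alpha * (1-q)^(1-alpha) = 0.6^4 * 0.45^-3 = 1.422222.
sum = 0.153869 + 1.422222 = 1.576091.
D = (1/3)*log(1.576091) = 0.1516

0.1516


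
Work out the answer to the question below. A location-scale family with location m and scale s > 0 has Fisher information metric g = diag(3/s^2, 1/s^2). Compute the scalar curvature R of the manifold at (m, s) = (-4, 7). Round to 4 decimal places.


The metric has the form g = (A dm^2 + B ds^2)/s^2 with A = 3, B = 1.
Substitute u = sqrt(A/B)*m: g = B*(du^2 + ds^2)/s^2, i.e. B times the
Poincare upper half-plane metric, which has constant Gaussian curvature -1.
Scaling a 2D metric by a constant c divides the Gaussian curvature by c,
so K = -1/B = -1/(1) = -1.0000 everywhere (the point (m, s) = (-4, 7) is irrelevant:
the curvature is constant).
Scalar curvature in dimension 2: R = 2K = -2/(1) = -2.0000.

-2.0000


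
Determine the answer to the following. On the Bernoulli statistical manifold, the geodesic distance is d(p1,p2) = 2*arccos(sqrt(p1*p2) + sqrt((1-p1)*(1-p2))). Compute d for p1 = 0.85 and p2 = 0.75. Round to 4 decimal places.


Geodesic distance on Bernoulli manifold:
d(p1,p2) = 2*arccos(sqrt(p1*p2) + sqrt((1-p1)*(1-p2))).
sqrt(p1*p2) = sqrt(0.85*0.75) = 0.798436.
sqrt((1-p1)*(1-p2)) = sqrt(0.15*0.25) = 0.193649.
arg = 0.798436 + 0.193649 = 0.992085.
d = 2*arccos(0.992085) = 0.2518

0.2518


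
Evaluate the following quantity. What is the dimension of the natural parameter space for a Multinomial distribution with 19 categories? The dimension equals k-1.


Exponential family dimension calculation:
For Multinomial with k=19 categories, dim = k-1 = 18.

18


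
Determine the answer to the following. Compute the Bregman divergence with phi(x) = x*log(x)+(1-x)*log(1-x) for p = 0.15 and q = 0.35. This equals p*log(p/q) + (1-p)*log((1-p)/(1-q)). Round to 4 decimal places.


Bregman divergence with negative entropy generator:
D = p*log(p/q) + (1-p)*log((1-p)/(1-q)).
p = 0.15, q = 0.35.
p*log(p/q) = 0.15*log(0.15/0.35) = -0.127095.
(1-p)*log((1-p)/(1-q)) = 0.85*log(0.85/0.65) = 0.228024.
D = -0.127095 + 0.228024 = 0.1009

0.1009


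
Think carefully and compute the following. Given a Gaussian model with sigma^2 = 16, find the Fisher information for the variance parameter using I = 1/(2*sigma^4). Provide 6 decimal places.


Fisher information for variance: I(sigma^2) = 1/(2*sigma^4).
sigma^2 = 16, so sigma^4 = 256.
I = 1/(2*256) = 1/512 = 0.001953

0.001953


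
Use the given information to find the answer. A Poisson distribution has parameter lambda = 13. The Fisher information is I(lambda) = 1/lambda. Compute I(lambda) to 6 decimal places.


Fisher information for Poisson: I(lambda) = 1/lambda.
lambda = 13.
I(lambda) = 1/13 = 0.076923

0.076923


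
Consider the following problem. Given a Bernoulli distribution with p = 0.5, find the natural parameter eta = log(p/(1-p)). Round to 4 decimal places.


Natural parameter for Bernoulli: eta = log(p/(1-p)).
p = 0.5, 1-p = 0.5.
p/(1-p) = 1.0.
eta = log(1.0) = 0.0000

0.0000


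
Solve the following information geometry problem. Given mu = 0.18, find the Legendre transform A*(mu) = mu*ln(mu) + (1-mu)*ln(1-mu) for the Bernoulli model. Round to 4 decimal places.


Legendre transform for Bernoulli:
A*(mu) = mu*log(mu) + (1-mu)*log(1-mu).
mu = 0.18, 1-mu = 0.82.
mu*log(mu) = 0.18*log(0.18) = -0.308664.
(1-mu)*log(1-mu) = 0.82*log(0.82) = -0.16273.
A* = -0.308664 + -0.16273 = -0.4714

-0.4714


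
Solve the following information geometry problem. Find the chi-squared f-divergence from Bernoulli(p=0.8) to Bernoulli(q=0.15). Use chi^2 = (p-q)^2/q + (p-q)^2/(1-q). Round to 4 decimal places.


Chi-squared divergence between Bernoulli distributions:
chi^2 = (p-q)^2/q + (p-q)^2/(1-q).
p = 0.8, q = 0.15, p-q = 0.65.
(p-q)^2 = 0.4225.
term1 = 0.4225/0.15 = 2.816667.
term2 = 0.4225/0.85 = 0.497059.
chi^2 = 2.816667 + 0.497059 = 3.3137

3.3137


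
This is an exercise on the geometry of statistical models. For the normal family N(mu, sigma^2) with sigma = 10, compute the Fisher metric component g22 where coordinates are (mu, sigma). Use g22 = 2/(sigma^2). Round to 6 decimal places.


For the 2-parameter normal family, the Fisher metric has:
  g11 = 1/sigma^2, g22 = 2/sigma^2.
sigma = 10, sigma^2 = 100.
g22 = 0.020000

0.020000


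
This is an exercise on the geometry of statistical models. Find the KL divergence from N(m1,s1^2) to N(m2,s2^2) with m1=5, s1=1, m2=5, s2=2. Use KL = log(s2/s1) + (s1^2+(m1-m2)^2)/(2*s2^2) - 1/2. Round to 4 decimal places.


KL divergence between normal distributions:
KL = log(s2/s1) + (s1^2 + (m1-m2)^2)/(2*s2^2) - 1/2.
log(2/1) = 0.693147.
(1^2 + (5-5)^2)/(2*2^2) = (1 + 0)/8 = 0.125.
KL = 0.693147 + 0.125 - 0.5 = 0.3181

0.3181


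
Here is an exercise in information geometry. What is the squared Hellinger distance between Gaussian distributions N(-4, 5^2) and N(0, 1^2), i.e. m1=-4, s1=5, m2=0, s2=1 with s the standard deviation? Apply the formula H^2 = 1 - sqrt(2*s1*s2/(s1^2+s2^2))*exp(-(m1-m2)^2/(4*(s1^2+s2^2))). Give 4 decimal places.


Squared Hellinger distance for Gaussians:
H^2 = 1 - sqrt(2*s1*s2/(s1^2+s2^2)) * exp(-(m1-m2)^2/(4*(s1^2+s2^2))).
s1^2 = 25, s2^2 = 1, s1^2+s2^2 = 26.
sqrt(2*5*1/(26)) = 0.620174.
(m1-m2)^2 = (-4)^2 = 16.
exp(-16/(4*26)) = exp(-0.153846) = 0.857404.
H^2 = 1 - 0.620174*0.857404 = 0.4683

0.4683


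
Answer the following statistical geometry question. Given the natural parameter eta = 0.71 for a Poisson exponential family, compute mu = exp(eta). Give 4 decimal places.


Expectation parameter for Poisson exponential family:
mu = exp(eta).
eta = 0.71.
mu = exp(0.71) = 2.0340

2.0340


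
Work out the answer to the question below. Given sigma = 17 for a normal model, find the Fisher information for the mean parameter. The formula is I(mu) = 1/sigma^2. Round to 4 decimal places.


The Fisher information for the mean of a normal distribution is I(mu) = 1/sigma^2.
sigma = 17, so sigma^2 = 289.
I(mu) = 1/289 = 0.0035

0.0035


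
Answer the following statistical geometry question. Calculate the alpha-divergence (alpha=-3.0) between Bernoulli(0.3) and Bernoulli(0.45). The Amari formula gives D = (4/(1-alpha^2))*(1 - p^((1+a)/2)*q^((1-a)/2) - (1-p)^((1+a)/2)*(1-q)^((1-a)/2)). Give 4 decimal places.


Amari alpha-divergence:
D = (4/(1-alpha^2))*(1 - p^((1+a)/2)*q^((1-a)/2) - (1-p)^((1+a)/2)*(1-q)^((1-a)/2)).
alpha = -3.0, p = 0.3, q = 0.45.
e1 = (1+alpha)/2 = -1.0, e2 = (1-alpha)/2 = 2.0.
t1 = p^e1 * q^e2 = 0.3^-1.0 * 0.45^2.0 = 0.675.
t2 = (1-p)^e1 * (1-q)^e2 = 0.7^-1.0 * 0.55^2.0 = 0.432143.
4/(1-alpha^2) = -0.5.
D = -0.5*(1 - 0.675 - 0.432143) = 0.0536

0.0536


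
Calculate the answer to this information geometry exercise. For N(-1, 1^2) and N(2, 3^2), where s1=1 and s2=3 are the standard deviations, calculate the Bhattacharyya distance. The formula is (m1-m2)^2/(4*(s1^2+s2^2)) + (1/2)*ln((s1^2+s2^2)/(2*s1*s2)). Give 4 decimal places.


Bhattacharyya distance between two Gaussians:
DB = (m1-m2)^2/(4*(s1^2+s2^2)) + (1/2)*ln((s1^2+s2^2)/(2*s1*s2)).
(m1-m2)^2 = (-3)^2 = 9.
s1^2+s2^2 = 1 + 9 = 10.
term1 = 9/40 = 0.225.
term2 = 0.5*ln(10/6.0) = 0.255413.
DB = 0.225 + 0.255413 = 0.4804

0.4804


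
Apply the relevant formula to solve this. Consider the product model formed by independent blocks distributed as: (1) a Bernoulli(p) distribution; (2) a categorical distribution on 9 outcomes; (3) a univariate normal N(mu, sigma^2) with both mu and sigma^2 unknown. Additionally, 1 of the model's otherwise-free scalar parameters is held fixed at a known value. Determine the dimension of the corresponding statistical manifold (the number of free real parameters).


The dimension of a statistical manifold equals the number of free
(independent) real parameters of the model. For a product of independent
blocks the parameter counts add.
- Bernoulli (p): 1.
- categorical on 9 outcomes (probabilities sum to 1): 9-1 = 8.
- normal (mu, sigma^2): 2.
Total = 1 + 8 + 2 = 11.
1 parameter(s) fixed at known values: 11 - 1 = 10.
Dimension = 10

10


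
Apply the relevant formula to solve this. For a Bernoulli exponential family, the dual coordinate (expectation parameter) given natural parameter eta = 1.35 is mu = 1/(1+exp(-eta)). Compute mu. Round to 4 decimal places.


Dual coordinate (expectation parameter) for Bernoulli:
mu = 1/(1+exp(-eta)).
eta = 1.35.
exp(-eta) = exp(-1.35) = 0.25924.
mu = 1/(1+0.25924) = 0.7941

0.7941


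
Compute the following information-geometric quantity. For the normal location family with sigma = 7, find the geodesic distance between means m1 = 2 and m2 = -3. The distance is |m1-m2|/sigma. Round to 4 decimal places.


On the fixed-variance normal subfamily, geodesic distance = |m1-m2|/sigma.
|2 - -3| = 5.
sigma = 7.
d = 5/7 = 0.7143

0.7143


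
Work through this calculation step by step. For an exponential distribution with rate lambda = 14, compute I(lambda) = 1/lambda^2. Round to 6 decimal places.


Fisher information for exponential: I(lambda) = 1/lambda^2.
lambda = 14, lambda^2 = 196.
I = 1/196 = 0.005102

0.005102


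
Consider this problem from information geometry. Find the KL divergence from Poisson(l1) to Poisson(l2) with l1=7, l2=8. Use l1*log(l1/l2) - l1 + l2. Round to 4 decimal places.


KL divergence for Poisson:
KL = l1*log(l1/l2) - l1 + l2.
l1 = 7, l2 = 8.
log(7/8) = -0.133531.
l1*log(l1/l2) = 7 * -0.133531 = -0.93472.
KL = -0.93472 - 7 + 8 = 0.0653

0.0653


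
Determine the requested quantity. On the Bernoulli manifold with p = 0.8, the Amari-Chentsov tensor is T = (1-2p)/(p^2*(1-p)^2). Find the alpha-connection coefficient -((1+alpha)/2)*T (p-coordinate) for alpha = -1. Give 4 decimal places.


Skewness (Amari-Chentsov) tensor: T = (1-2p)/(p^2*(1-p)^2).
p = 0.8, 1-2p = -0.6, p^2 = 0.64, (1-p)^2 = 0.04.
T = -0.6/(0.64 * 0.04) = -23.4375.
In the p-coordinate, Gamma^(alpha) = Gamma^(0) - (alpha/2)*T with Gamma^(0) = (1/2)*g'(p) = -T/2,
so Gamma^(alpha) = -((1+alpha)/2)*T.
alpha = -1, -(1+alpha)/2 = 0.0.
Gamma = 0.0 * -23.4375 = 0.0000

0.0000


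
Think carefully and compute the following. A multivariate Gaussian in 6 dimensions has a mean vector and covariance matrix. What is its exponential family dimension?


Exponential family dimension calculation:
For 6-dim MVN: mean has 6 params, covariance has 6*7/2 = 21 unique entries.
Total dim = 6 + 21 = 27.

27


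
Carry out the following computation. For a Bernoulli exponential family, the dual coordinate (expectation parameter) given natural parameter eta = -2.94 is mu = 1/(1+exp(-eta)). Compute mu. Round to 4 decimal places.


Dual coordinate (expectation parameter) for Bernoulli:
mu = 1/(1+exp(-eta)).
eta = -2.94.
exp(-eta) = exp(2.94) = 18.915846.
mu = 1/(1+18.915846) = 0.0502

0.0502


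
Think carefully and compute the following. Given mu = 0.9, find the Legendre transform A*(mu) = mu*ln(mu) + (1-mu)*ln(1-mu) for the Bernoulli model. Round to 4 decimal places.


Legendre transform for Bernoulli:
A*(mu) = mu*log(mu) + (1-mu)*log(1-mu).
mu = 0.9, 1-mu = 0.1.
mu*log(mu) = 0.9*log(0.9) = -0.094824.
(1-mu)*log(1-mu) = 0.1*log(0.1) = -0.230259.
A* = -0.094824 + -0.230259 = -0.3251

-0.3251


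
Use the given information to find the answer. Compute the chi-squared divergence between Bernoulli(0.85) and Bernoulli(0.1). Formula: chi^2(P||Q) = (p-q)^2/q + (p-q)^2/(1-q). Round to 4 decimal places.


Chi-squared divergence between Bernoulli distributions:
chi^2 = (p-q)^2/q + (p-q)^2/(1-q).
p = 0.85, q = 0.1, p-q = 0.75.
(p-q)^2 = 0.5625.
term1 = 0.5625/0.1 = 5.625.
term2 = 0.5625/0.9 = 0.625.
chi^2 = 5.625 + 0.625 = 6.2500

6.2500


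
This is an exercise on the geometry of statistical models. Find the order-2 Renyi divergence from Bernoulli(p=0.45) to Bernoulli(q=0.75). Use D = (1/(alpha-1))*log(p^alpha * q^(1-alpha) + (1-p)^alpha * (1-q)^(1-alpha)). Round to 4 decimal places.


Renyi divergence of order alpha between Bernoulli distributions:
D = (1/(alpha-1))*log(p^alpha * q^(1-alpha) + (1-p)^alpha * (1-q)^(1-alpha)).
alpha = 2, p = 0.45, q = 0.75.
p^alpha * q^(1-alpha) = 0.45^2 * 0.75^-1 = 0.27.
(1-p)^alpha * (1-q)^(1-alpha) = 0.55^2 * 0.25^-1 = 1.21.
sum = 0.27 + 1.21 = 1.48.
D = (1/1)*log(1.48) = 0.3920

0.3920


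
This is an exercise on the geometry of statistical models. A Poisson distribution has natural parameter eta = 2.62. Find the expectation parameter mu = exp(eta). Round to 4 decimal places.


Expectation parameter for Poisson exponential family:
mu = exp(eta).
eta = 2.62.
mu = exp(2.62) = 13.7357

13.7357


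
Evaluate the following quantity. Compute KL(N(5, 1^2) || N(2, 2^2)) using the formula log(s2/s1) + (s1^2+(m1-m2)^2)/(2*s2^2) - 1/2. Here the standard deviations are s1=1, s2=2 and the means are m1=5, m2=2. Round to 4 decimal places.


KL divergence between normal distributions:
KL = log(s2/s1) + (s1^2 + (m1-m2)^2)/(2*s2^2) - 1/2.
log(2/1) = 0.693147.
(1^2 + (5-2)^2)/(2*2^2) = (1 + 9)/8 = 1.25.
KL = 0.693147 + 1.25 - 0.5 = 1.4431

1.4431


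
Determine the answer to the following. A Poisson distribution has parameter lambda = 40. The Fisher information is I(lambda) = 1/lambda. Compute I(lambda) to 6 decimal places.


Fisher information for Poisson: I(lambda) = 1/lambda.
lambda = 40.
I(lambda) = 1/40 = 0.025000

0.025000


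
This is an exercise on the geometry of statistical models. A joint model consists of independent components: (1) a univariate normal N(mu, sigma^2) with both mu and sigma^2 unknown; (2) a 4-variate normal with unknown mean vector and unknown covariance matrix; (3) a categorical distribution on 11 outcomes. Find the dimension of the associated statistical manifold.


The dimension of a statistical manifold equals the number of free
(independent) real parameters of the model. For a product of independent
blocks the parameter counts add.
- normal (mu, sigma^2): 2.
- 4-variate normal: 4 (mean) + 4*5/2 = 10 (symmetric covariance) = 14.
- categorical on 11 outcomes (probabilities sum to 1): 11-1 = 10.
Total = 2 + 14 + 10 = 26.
Dimension = 26

26


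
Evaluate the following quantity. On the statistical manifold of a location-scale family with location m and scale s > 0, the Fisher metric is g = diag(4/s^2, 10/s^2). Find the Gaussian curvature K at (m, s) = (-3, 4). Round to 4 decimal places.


The metric has the form g = (A dm^2 + B ds^2)/s^2 with A = 4, B = 10.
Substitute u = sqrt(A/B)*m: g = B*(du^2 + ds^2)/s^2, i.e. B times the
Poincare upper half-plane metric, which has constant Gaussian curvature -1.
Scaling a 2D metric by a constant c divides the Gaussian curvature by c,
so K = -1/B = -1/(10) = -0.1000 everywhere (the point (m, s) = (-3, 4) is irrelevant:
the curvature is constant).
The requested Gaussian curvature is K = -0.1000.

-0.1000


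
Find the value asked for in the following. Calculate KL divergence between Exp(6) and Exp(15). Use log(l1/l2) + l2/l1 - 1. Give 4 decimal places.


KL divergence for exponential family:
KL = log(l1/l2) + l2/l1 - 1.
log(6/15) = -0.916291.
15/6 = 2.5.
KL = -0.916291 + 2.5 - 1 = 0.5837

0.5837


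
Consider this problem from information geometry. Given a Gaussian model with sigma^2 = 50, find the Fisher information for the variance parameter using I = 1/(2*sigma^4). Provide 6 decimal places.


Fisher information for variance: I(sigma^2) = 1/(2*sigma^4).
sigma^2 = 50, so sigma^4 = 2500.
I = 1/(2*2500) = 1/5000 = 0.000200

0.000200


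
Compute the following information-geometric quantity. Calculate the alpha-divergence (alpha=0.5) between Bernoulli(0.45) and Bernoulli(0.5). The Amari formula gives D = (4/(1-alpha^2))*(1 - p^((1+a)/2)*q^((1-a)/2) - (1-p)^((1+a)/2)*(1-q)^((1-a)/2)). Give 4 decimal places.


Amari alpha-divergence:
D = (4/(1-alpha^2))*(1 - p^((1+a)/2)*q^((1-a)/2) - (1-p)^((1+a)/2)*(1-q)^((1-a)/2)).
alpha = 0.5, p = 0.45, q = 0.5.
e1 = (1+alpha)/2 = 0.75, e2 = (1-alpha)/2 = 0.25.
t1 = p^e1 * q^e2 = 0.45^0.75 * 0.5^0.25 = 0.462011.
t2 = (1-p)^e1 * (1-q)^e2 = 0.55^0.75 * 0.5^0.25 = 0.53705.
4/(1-alpha^2) = 5.333333.
D = 5.333333*(1 - 0.462011 - 0.53705) = 0.0050

0.0050


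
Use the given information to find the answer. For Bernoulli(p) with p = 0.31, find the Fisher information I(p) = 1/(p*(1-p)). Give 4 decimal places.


For Bernoulli(p), Fisher information is I(p) = 1/(p*(1-p)).
p = 0.31, 1-p = 0.69.
p*(1-p) = 0.2139.
I(p) = 1/0.2139 = 4.6751

4.6751


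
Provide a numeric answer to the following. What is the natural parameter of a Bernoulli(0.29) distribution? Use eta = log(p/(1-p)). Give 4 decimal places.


Natural parameter for Bernoulli: eta = log(p/(1-p)).
p = 0.29, 1-p = 0.71.
p/(1-p) = 0.408451.
eta = log(0.408451) = -0.8954

-0.8954


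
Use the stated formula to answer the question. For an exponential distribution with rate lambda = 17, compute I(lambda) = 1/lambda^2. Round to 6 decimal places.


Fisher information for exponential: I(lambda) = 1/lambda^2.
lambda = 17, lambda^2 = 289.
I = 1/289 = 0.003460

0.003460


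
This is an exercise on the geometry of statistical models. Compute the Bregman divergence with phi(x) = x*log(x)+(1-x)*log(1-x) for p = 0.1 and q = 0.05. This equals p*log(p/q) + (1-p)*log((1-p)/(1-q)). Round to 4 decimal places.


Bregman divergence with negative entropy generator:
D = p*log(p/q) + (1-p)*log((1-p)/(1-q)).
p = 0.1, q = 0.05.
p*log(p/q) = 0.1*log(0.1/0.05) = 0.069315.
(1-p)*log((1-p)/(1-q)) = 0.9*log(0.9/0.95) = -0.04866.
D = 0.069315 + -0.04866 = 0.0207

0.0207


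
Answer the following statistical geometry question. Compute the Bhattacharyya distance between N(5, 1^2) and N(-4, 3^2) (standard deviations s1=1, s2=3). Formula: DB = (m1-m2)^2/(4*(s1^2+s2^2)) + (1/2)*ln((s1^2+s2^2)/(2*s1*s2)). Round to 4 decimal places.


Bhattacharyya distance between two Gaussians:
DB = (m1-m2)^2/(4*(s1^2+s2^2)) + (1/2)*ln((s1^2+s2^2)/(2*s1*s2)).
(m1-m2)^2 = (9)^2 = 81.
s1^2+s2^2 = 1 + 9 = 10.
term1 = 81/40 = 2.025.
term2 = 0.5*ln(10/6.0) = 0.255413.
DB = 2.025 + 0.255413 = 2.2804

2.2804


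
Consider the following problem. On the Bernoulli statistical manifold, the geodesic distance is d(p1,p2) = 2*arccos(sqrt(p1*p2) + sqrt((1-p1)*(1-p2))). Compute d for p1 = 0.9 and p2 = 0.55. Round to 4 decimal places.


Geodesic distance on Bernoulli manifold:
d(p1,p2) = 2*arccos(sqrt(p1*p2) + sqrt((1-p1)*(1-p2))).
sqrt(p1*p2) = sqrt(0.9*0.55) = 0.703562.
sqrt((1-p1)*(1-p2)) = sqrt(0.1*0.45) = 0.212132.
arg = 0.703562 + 0.212132 = 0.915694.
d = 2*arccos(0.915694) = 0.8271

0.8271


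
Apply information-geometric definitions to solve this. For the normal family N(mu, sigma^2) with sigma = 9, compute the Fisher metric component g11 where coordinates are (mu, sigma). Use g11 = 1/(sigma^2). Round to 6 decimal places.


For the 2-parameter normal family, the Fisher metric has:
  g11 = 1/sigma^2, g22 = 2/sigma^2.
sigma = 9, sigma^2 = 81.
g11 = 0.012346

0.012346


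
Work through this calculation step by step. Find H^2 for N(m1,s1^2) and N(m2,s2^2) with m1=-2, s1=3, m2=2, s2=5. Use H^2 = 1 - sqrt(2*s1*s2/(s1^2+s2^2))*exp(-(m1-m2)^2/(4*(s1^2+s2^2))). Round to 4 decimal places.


Squared Hellinger distance for Gaussians:
H^2 = 1 - sqrt(2*s1*s2/(s1^2+s2^2)) * exp(-(m1-m2)^2/(4*(s1^2+s2^2))).
s1^2 = 9, s2^2 = 25, s1^2+s2^2 = 34.
sqrt(2*3*5/(34)) = 0.939336.
(m1-m2)^2 = (-4)^2 = 16.
exp(-16/(4*34)) = exp(-0.117647) = 0.88901.
H^2 = 1 - 0.939336*0.88901 = 0.1649

0.1649


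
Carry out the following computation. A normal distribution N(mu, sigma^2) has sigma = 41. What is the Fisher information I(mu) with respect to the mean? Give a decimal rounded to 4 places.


The Fisher information for the mean of a normal distribution is I(mu) = 1/sigma^2.
sigma = 41, so sigma^2 = 1681.
I(mu) = 1/1681 = 0.0006

0.0006


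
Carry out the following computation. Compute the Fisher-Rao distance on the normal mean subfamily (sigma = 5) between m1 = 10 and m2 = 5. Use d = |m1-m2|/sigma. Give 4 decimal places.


On the fixed-variance normal subfamily, geodesic distance = |m1-m2|/sigma.
|10 - 5| = 5.
sigma = 5.
d = 5/5 = 1.0000

1.0000


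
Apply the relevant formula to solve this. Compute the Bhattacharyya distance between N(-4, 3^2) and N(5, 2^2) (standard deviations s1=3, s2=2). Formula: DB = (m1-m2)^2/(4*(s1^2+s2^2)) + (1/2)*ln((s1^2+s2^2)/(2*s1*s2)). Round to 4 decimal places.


Bhattacharyya distance between two Gaussians:
DB = (m1-m2)^2/(4*(s1^2+s2^2)) + (1/2)*ln((s1^2+s2^2)/(2*s1*s2)).
(m1-m2)^2 = (-9)^2 = 81.
s1^2+s2^2 = 9 + 4 = 13.
term1 = 81/52 = 1.557692.
term2 = 0.5*ln(13/12.0) = 0.040021.
DB = 1.557692 + 0.040021 = 1.5977

1.5977


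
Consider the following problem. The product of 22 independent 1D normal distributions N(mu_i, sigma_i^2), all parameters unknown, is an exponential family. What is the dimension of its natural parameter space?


Exponential family dimension calculation:
Each univariate normal has two natural parameters (mu/sigma^2 and -1/(2 sigma^2)).
With 22 independent components, dim = 2 * 22 = 44.

44


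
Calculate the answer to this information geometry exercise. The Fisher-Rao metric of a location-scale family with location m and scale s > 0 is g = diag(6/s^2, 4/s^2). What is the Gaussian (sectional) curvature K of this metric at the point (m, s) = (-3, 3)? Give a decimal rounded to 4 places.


The metric has the form g = (A dm^2 + B ds^2)/s^2 with A = 6, B = 4.
Substitute u = sqrt(A/B)*m: g = B*(du^2 + ds^2)/s^2, i.e. B times the
Poincare upper half-plane metric, which has constant Gaussian curvature -1.
Scaling a 2D metric by a constant c divides the Gaussian curvature by c,
so K = -1/B = -1/(4) = -0.2500 everywhere (the point (m, s) = (-3, 3) is irrelevant:
the curvature is constant).
The requested Gaussian curvature is K = -0.2500.

-0.2500


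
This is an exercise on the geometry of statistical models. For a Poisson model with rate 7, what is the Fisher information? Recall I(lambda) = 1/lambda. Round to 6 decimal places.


Fisher information for Poisson: I(lambda) = 1/lambda.
lambda = 7.
I(lambda) = 1/7 = 0.142857

0.142857


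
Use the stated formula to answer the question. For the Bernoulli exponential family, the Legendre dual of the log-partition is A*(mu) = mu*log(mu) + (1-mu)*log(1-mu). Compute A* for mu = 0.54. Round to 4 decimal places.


Legendre transform for Bernoulli:
A*(mu) = mu*log(mu) + (1-mu)*log(1-mu).
mu = 0.54, 1-mu = 0.46.
mu*log(mu) = 0.54*log(0.54) = -0.332741.
(1-mu)*log(1-mu) = 0.46*log(0.46) = -0.357203.
A* = -0.332741 + -0.357203 = -0.6899

-0.6899


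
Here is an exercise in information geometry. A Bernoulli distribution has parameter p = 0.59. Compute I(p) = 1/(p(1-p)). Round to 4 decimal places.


For Bernoulli(p), Fisher information is I(p) = 1/(p*(1-p)).
p = 0.59, 1-p = 0.41.
p*(1-p) = 0.2419.
I(p) = 1/0.2419 = 4.1339

4.1339


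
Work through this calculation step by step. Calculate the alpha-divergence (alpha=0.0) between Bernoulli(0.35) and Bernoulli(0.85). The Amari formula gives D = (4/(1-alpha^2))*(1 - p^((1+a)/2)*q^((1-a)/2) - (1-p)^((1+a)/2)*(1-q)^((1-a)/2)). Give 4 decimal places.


Amari alpha-divergence:
D = (4/(1-alpha^2))*(1 - p^((1+a)/2)*q^((1-a)/2) - (1-p)^((1+a)/2)*(1-q)^((1-a)/2)).
alpha = 0.0, p = 0.35, q = 0.85.
e1 = (1+alpha)/2 = 0.5, e2 = (1-alpha)/2 = 0.5.
t1 = p^e1 * q^e2 = 0.35^0.5 * 0.85^0.5 = 0.545436.
t2 = (1-p)^e1 * (1-q)^e2 = 0.65^0.5 * 0.15^0.5 = 0.31225.
4/(1-alpha^2) = 4.0.
D = 4.0*(1 - 0.545436 - 0.31225) = 0.5693

0.5693


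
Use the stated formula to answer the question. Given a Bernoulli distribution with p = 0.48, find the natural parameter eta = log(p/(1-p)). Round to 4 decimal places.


Natural parameter for Bernoulli: eta = log(p/(1-p)).
p = 0.48, 1-p = 0.52.
p/(1-p) = 0.923077.
eta = log(0.923077) = -0.0800

-0.0800


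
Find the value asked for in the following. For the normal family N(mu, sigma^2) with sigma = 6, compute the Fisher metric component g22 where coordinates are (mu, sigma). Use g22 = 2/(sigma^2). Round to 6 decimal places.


For the 2-parameter normal family, the Fisher metric has:
  g11 = 1/sigma^2, g22 = 2/sigma^2.
sigma = 6, sigma^2 = 36.
g22 = 0.055556

0.055556


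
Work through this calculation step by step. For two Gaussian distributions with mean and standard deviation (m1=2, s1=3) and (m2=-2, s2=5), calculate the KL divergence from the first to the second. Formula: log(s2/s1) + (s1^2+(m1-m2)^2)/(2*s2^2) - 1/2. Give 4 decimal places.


KL divergence between normal distributions:
KL = log(s2/s1) + (s1^2 + (m1-m2)^2)/(2*s2^2) - 1/2.
log(5/3) = 0.510826.
(3^2 + (2--2)^2)/(2*5^2) = (9 + 16)/50 = 0.5.
KL = 0.510826 + 0.5 - 0.5 = 0.5108

0.5108


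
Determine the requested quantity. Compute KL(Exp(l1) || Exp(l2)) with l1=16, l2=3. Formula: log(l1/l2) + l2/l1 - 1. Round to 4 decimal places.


KL divergence for exponential family:
KL = log(l1/l2) + l2/l1 - 1.
log(16/3) = 1.673976.
3/16 = 0.1875.
KL = 1.673976 + 0.1875 - 1 = 0.8615

0.8615


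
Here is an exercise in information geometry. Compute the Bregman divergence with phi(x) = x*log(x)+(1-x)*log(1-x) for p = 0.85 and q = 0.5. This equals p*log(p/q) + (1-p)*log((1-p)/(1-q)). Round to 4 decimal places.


Bregman divergence with negative entropy generator:
D = p*log(p/q) + (1-p)*log((1-p)/(1-q)).
p = 0.85, q = 0.5.
p*log(p/q) = 0.85*log(0.85/0.5) = 0.451034.
(1-p)*log((1-p)/(1-q)) = 0.15*log(0.15/0.5) = -0.180596.
D = 0.451034 + -0.180596 = 0.2704

0.2704


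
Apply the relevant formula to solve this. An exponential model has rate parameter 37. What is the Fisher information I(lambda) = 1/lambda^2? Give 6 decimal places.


Fisher information for exponential: I(lambda) = 1/lambda^2.
lambda = 37, lambda^2 = 1369.
I = 1/1369 = 0.000730

0.000730


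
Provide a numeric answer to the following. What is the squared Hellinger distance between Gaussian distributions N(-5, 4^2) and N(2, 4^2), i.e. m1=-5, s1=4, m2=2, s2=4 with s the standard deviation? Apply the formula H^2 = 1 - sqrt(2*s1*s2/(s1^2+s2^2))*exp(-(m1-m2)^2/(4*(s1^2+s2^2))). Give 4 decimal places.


Squared Hellinger distance for Gaussians:
H^2 = 1 - sqrt(2*s1*s2/(s1^2+s2^2)) * exp(-(m1-m2)^2/(4*(s1^2+s2^2))).
s1^2 = 16, s2^2 = 16, s1^2+s2^2 = 32.
sqrt(2*4*4/(32)) = 1.0.
(m1-m2)^2 = (-7)^2 = 49.
exp(-49/(4*32)) = exp(-0.382812) = 0.681941.
H^2 = 1 - 1.0*0.681941 = 0.3181

0.3181


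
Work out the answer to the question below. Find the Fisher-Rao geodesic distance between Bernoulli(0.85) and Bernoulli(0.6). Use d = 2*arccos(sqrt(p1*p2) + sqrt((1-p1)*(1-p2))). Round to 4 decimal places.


Geodesic distance on Bernoulli manifold:
d(p1,p2) = 2*arccos(sqrt(p1*p2) + sqrt((1-p1)*(1-p2))).
sqrt(p1*p2) = sqrt(0.85*0.6) = 0.714143.
sqrt((1-p1)*(1-p2)) = sqrt(0.15*0.4) = 0.244949.
arg = 0.714143 + 0.244949 = 0.959092.
d = 2*arccos(0.959092) = 0.5740

0.5740


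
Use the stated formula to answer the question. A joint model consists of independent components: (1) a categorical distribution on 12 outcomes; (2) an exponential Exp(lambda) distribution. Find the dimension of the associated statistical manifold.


The dimension of a statistical manifold equals the number of free
(independent) real parameters of the model. For a product of independent
blocks the parameter counts add.
- categorical on 12 outcomes (probabilities sum to 1): 12-1 = 11.
- exponential (lambda): 1.
Total = 11 + 1 = 12.
Dimension = 12

12
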